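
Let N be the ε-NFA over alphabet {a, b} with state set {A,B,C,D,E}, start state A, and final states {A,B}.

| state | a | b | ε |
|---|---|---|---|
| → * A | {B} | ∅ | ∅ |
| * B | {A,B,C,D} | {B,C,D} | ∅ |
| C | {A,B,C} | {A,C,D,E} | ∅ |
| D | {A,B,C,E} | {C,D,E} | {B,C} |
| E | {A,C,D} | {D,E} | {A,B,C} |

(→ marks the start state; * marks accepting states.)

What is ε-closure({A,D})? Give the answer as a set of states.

Begin with {A,D}.
D →ε {B,C}; add B, C.
ε-closure = {A,B,C,D}.

{A,B,C,D}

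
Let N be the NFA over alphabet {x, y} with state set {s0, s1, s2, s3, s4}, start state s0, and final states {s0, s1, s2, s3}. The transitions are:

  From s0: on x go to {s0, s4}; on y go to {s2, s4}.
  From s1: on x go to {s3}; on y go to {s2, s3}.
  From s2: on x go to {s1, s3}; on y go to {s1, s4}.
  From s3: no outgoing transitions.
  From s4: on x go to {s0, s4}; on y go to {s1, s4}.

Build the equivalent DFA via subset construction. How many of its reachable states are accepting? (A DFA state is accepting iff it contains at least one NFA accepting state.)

Start state of the DFA: {s0}.
{s0} --x--> {s0, s4}  [new]
{s0} --y--> {s2, s4}  [new]
{s0, s4} --x--> {s0, s4}  [seen]
{s0, s4} --y--> {s1, s2, s4}  [new]
{s2, s4} --x--> {s0, s1, s3, s4}  [new]
{s2, s4} --y--> {s1, s4}  [new]
{s1, s2, s4} --x--> {s0, s1, s3, s4}  [seen]
{s1, s2, s4} --y--> {s1, s2, s3, s4}  [new]
{s0, s1, s3, s4} --x--> {s0, s3, s4}  [new]
{s0, s1, s3, s4} --y--> {s1, s2, s3, s4}  [seen]
{s1, s4} --x--> {s0, s3, s4}  [seen]
{s1, s4} --y--> {s1, s2, s3, s4}  [seen]
{s1, s2, s3, s4} --x--> {s0, s1, s3, s4}  [seen]
{s1, s2, s3, s4} --y--> {s1, s2, s3, s4}  [seen]
{s0, s3, s4} --x--> {s0, s4}  [seen]
{s0, s3, s4} --y--> {s1, s2, s4}  [seen]
Reachable DFA states: {s0}, {s0, s4}, {s2, s4}, {s1, s2, s4}, {s0, s1, s3, s4}, {s1, s4}, {s1, s2, s3, s4}, {s0, s3, s4}.
Accepting DFA states (contain an NFA accepting state): {s0}, {s0, s4}, {s2, s4}, {s1, s2, s4}, {s0, s1, s3, s4}, {s1, s4}, {s1, s2, s3, s4}, {s0, s3, s4}.

8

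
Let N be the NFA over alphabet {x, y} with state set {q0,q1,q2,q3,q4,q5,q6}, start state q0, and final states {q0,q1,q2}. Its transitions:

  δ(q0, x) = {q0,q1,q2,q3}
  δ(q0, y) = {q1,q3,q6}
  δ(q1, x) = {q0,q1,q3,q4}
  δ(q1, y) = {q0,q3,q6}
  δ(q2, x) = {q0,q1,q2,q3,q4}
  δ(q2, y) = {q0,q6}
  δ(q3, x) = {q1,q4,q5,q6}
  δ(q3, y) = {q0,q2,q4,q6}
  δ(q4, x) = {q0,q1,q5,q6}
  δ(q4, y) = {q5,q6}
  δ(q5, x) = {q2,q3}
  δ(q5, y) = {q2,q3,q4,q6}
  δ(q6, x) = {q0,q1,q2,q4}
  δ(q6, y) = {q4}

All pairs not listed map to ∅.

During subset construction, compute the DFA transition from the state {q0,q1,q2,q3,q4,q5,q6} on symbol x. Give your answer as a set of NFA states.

δ(q0,x) = {q0,q1,q2,q3}; δ(q1,x) = {q0,q1,q3,q4}; δ(q2,x) = {q0,q1,q2,q3,q4}; δ(q3,x) = {q1,q4,q5,q6}; δ(q4,x) = {q0,q1,q5,q6}; δ(q5,x) = {q2,q3}; δ(q6,x) = {q0,q1,q2,q4}.
Union: {q0,q1,q2,q3,q4,q5,q6}.

{q0,q1,q2,q3,q4,q5,q6}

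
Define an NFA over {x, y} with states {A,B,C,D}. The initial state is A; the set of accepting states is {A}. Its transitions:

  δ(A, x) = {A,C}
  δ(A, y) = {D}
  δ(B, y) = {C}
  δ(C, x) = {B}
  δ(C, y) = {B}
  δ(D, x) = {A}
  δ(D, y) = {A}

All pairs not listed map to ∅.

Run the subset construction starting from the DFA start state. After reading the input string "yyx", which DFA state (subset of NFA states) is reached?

Start: {A}.
δ(A,y) = {D}.
Union: {D}.
After y: {D}.
δ(D,y) = {A}.
Union: {A}.
After y: {A}.
δ(A,x) = {A,C}.
Union: {A,C}.
After x: {A,C}.

{A,C}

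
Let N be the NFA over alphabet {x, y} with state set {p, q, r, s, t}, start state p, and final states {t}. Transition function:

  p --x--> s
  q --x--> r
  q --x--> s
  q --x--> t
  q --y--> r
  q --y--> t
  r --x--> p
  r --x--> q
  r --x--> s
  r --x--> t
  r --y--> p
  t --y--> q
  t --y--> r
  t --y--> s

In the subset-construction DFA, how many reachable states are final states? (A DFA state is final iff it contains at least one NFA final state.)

0

Start state of the DFA: {p}.
{p} --x--> {s}  [new]
{p} --y--> ∅  [new]
{s} --x--> ∅  [seen]
{s} --y--> ∅  [seen]
∅ --x--> ∅  [seen]
∅ --y--> ∅  [seen]
Reachable DFA states: {p}, {s}, ∅.
Accepting DFA states (contain an NFA accepting state): none.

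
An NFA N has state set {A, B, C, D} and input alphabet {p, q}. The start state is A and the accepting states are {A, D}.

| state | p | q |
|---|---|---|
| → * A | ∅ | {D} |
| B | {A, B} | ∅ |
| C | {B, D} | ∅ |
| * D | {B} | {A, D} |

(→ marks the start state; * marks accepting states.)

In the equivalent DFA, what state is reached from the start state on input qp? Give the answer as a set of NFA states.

Start: {A}.
δ(A,q) = {D}.
Union: {D}.
After q: {D}.
δ(D,p) = {B}.
Union: {B}.
After p: {B}.

{B}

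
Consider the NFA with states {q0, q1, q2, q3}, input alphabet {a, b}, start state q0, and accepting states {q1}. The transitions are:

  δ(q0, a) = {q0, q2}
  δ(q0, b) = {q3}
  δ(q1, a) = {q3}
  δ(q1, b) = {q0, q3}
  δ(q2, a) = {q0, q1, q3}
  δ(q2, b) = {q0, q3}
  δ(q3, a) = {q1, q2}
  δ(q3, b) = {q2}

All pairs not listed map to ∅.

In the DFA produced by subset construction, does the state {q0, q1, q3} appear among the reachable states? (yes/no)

Start state of the DFA: {q0}.
{q0} --a--> {q0, q2}  [new]
{q0} --b--> {q3}  [new]
{q0, q2} --a--> {q0, q1, q2, q3}  [new]
{q0, q2} --b--> {q0, q3}  [new]
{q3} --a--> {q1, q2}  [new]
{q3} --b--> {q2}  [new]
{q0, q1, q2, q3} --a--> {q0, q1, q2, q3}  [seen]
{q0, q1, q2, q3} --b--> {q0, q2, q3}  [new]
{q0, q3} --a--> {q0, q1, q2}  [new]
{q0, q3} --b--> {q2, q3}  [new]
{q1, q2} --a--> {q0, q1, q3}  [new]
{q1, q2} --b--> {q0, q3}  [seen]
{q2} --a--> {q0, q1, q3}  [seen]
{q2} --b--> {q0, q3}  [seen]
{q0, q2, q3} --a--> {q0, q1, q2, q3}  [seen]
{q0, q2, q3} --b--> {q0, q2, q3}  [seen]
{q0, q1, q2} --a--> {q0, q1, q2, q3}  [seen]
{q0, q1, q2} --b--> {q0, q3}  [seen]
{q2, q3} --a--> {q0, q1, q2, q3}  [seen]
{q2, q3} --b--> {q0, q2, q3}  [seen]
{q0, q1, q3} --a--> {q0, q1, q2, q3}  [seen]
{q0, q1, q3} --b--> {q0, q2, q3}  [seen]
Reachable DFA states: {q0}, {q0, q2}, {q3}, {q0, q1, q2, q3}, {q0, q3}, {q1, q2}, {q2}, {q0, q2, q3}, {q0, q1, q2}, {q2, q3}, {q0, q1, q3}.
{q0, q1, q3} is among them.

yes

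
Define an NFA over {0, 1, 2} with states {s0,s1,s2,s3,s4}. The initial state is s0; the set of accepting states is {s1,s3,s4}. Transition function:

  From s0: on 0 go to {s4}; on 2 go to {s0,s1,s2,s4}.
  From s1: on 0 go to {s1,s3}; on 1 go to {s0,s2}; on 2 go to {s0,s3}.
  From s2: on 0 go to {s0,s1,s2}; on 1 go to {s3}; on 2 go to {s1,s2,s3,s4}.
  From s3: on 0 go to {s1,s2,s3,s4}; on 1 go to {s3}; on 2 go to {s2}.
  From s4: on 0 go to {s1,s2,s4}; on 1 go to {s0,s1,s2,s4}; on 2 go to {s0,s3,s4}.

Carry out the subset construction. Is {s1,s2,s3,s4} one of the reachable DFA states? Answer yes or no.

yes

Start state of the DFA: {s0}.
{s0} --0--> {s4}  [new]
{s0} --1--> ∅  [new]
{s0} --2--> {s0,s1,s2,s4}  [new]
{s4} --0--> {s1,s2,s4}  [new]
{s4} --1--> {s0,s1,s2,s4}  [seen]
{s4} --2--> {s0,s3,s4}  [new]
∅ --0--> ∅  [seen]
∅ --1--> ∅  [seen]
∅ --2--> ∅  [seen]
{s0,s1,s2,s4} --0--> {s0,s1,s2,s3,s4}  [new]
{s0,s1,s2,s4} --1--> {s0,s1,s2,s3,s4}  [seen]
{s0,s1,s2,s4} --2--> {s0,s1,s2,s3,s4}  [seen]
{s1,s2,s4} --0--> {s0,s1,s2,s3,s4}  [seen]
{s1,s2,s4} --1--> {s0,s1,s2,s3,s4}  [seen]
{s1,s2,s4} --2--> {s0,s1,s2,s3,s4}  [seen]
{s0,s3,s4} --0--> {s1,s2,s3,s4}  [new]
{s0,s3,s4} --1--> {s0,s1,s2,s3,s4}  [seen]
{s0,s3,s4} --2--> {s0,s1,s2,s3,s4}  [seen]
{s0,s1,s2,s3,s4} --0--> {s0,s1,s2,s3,s4}  [seen]
{s0,s1,s2,s3,s4} --1--> {s0,s1,s2,s3,s4}  [seen]
{s0,s1,s2,s3,s4} --2--> {s0,s1,s2,s3,s4}  [seen]
{s1,s2,s3,s4} --0--> {s0,s1,s2,s3,s4}  [seen]
{s1,s2,s3,s4} --1--> {s0,s1,s2,s3,s4}  [seen]
{s1,s2,s3,s4} --2--> {s0,s1,s2,s3,s4}  [seen]
Reachable DFA states: {s0}, {s4}, ∅, {s0,s1,s2,s4}, {s1,s2,s4}, {s0,s3,s4}, {s0,s1,s2,s3,s4}, {s1,s2,s3,s4}.
{s1,s2,s3,s4} is among them.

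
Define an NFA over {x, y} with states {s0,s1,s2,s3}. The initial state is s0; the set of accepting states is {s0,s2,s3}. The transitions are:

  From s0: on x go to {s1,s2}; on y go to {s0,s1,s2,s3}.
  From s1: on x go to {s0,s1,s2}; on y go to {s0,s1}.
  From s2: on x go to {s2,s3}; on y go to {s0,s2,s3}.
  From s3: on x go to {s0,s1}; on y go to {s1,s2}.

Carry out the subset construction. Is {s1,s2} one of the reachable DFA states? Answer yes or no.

yes

Start state of the DFA: {s0}.
{s0} --x--> {s1,s2}  [new]
{s0} --y--> {s0,s1,s2,s3}  [new]
{s1,s2} --x--> {s0,s1,s2,s3}  [seen]
{s1,s2} --y--> {s0,s1,s2,s3}  [seen]
{s0,s1,s2,s3} --x--> {s0,s1,s2,s3}  [seen]
{s0,s1,s2,s3} --y--> {s0,s1,s2,s3}  [seen]
Reachable DFA states: {s0}, {s1,s2}, {s0,s1,s2,s3}.
{s1,s2} is among them.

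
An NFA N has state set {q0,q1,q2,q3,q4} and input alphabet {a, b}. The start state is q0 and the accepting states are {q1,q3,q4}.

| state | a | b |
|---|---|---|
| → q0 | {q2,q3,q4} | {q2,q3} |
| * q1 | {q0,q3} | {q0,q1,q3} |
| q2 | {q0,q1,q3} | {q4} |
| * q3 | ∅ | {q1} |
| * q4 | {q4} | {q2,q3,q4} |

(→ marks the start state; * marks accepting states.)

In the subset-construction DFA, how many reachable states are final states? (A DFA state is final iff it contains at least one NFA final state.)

10

Start state of the DFA: {q0}.
{q0} --a--> {q2,q3,q4}  [new]
{q0} --b--> {q2,q3}  [new]
{q2,q3,q4} --a--> {q0,q1,q3,q4}  [new]
{q2,q3,q4} --b--> {q1,q2,q3,q4}  [new]
{q2,q3} --a--> {q0,q1,q3}  [new]
{q2,q3} --b--> {q1,q4}  [new]
{q0,q1,q3,q4} --a--> {q0,q2,q3,q4}  [new]
{q0,q1,q3,q4} --b--> {q0,q1,q2,q3,q4}  [new]
{q1,q2,q3,q4} --a--> {q0,q1,q3,q4}  [seen]
{q1,q2,q3,q4} --b--> {q0,q1,q2,q3,q4}  [seen]
{q0,q1,q3} --a--> {q0,q2,q3,q4}  [seen]
{q0,q1,q3} --b--> {q0,q1,q2,q3}  [new]
{q1,q4} --a--> {q0,q3,q4}  [new]
{q1,q4} --b--> {q0,q1,q2,q3,q4}  [seen]
{q0,q2,q3,q4} --a--> {q0,q1,q2,q3,q4}  [seen]
{q0,q2,q3,q4} --b--> {q1,q2,q3,q4}  [seen]
{q0,q1,q2,q3,q4} --a--> {q0,q1,q2,q3,q4}  [seen]
{q0,q1,q2,q3,q4} --b--> {q0,q1,q2,q3,q4}  [seen]
{q0,q1,q2,q3} --a--> {q0,q1,q2,q3,q4}  [seen]
{q0,q1,q2,q3} --b--> {q0,q1,q2,q3,q4}  [seen]
{q0,q3,q4} --a--> {q2,q3,q4}  [seen]
{q0,q3,q4} --b--> {q1,q2,q3,q4}  [seen]
Reachable DFA states: {q0}, {q2,q3,q4}, {q2,q3}, {q0,q1,q3,q4}, {q1,q2,q3,q4}, {q0,q1,q3}, {q1,q4}, {q0,q2,q3,q4}, {q0,q1,q2,q3,q4}, {q0,q1,q2,q3}, {q0,q3,q4}.
Accepting DFA states (contain an NFA accepting state): {q2,q3,q4}, {q2,q3}, {q0,q1,q3,q4}, {q1,q2,q3,q4}, {q0,q1,q3}, {q1,q4}, {q0,q2,q3,q4}, {q0,q1,q2,q3,q4}, {q0,q1,q2,q3}, {q0,q3,q4}.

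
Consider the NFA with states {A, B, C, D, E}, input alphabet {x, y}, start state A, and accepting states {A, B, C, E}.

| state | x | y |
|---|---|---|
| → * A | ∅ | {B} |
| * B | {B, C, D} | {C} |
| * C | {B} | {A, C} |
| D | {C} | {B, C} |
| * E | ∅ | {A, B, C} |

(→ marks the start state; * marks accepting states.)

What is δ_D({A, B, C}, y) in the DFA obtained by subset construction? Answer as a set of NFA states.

δ(A,y) = {B}; δ(B,y) = {C}; δ(C,y) = {A, C}.
Union: {A, B, C}.

{A, B, C}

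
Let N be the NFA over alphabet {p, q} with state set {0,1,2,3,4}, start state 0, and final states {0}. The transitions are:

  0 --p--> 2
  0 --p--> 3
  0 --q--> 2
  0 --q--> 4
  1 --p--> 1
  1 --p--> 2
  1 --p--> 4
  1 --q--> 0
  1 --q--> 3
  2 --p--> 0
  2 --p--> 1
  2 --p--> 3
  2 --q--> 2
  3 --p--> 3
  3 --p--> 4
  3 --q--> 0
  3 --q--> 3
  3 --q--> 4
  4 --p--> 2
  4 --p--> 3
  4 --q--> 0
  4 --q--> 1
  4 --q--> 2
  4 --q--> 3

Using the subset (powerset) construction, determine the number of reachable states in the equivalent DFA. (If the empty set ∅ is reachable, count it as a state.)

Start state of the DFA: {0}.
{0} --p--> {2,3}  [new]
{0} --q--> {2,4}  [new]
{2,3} --p--> {0,1,3,4}  [new]
{2,3} --q--> {0,2,3,4}  [new]
{2,4} --p--> {0,1,2,3}  [new]
{2,4} --q--> {0,1,2,3}  [seen]
{0,1,3,4} --p--> {1,2,3,4}  [new]
{0,1,3,4} --q--> {0,1,2,3,4}  [new]
{0,2,3,4} --p--> {0,1,2,3,4}  [seen]
{0,2,3,4} --q--> {0,1,2,3,4}  [seen]
{0,1,2,3} --p--> {0,1,2,3,4}  [seen]
{0,1,2,3} --q--> {0,2,3,4}  [seen]
{1,2,3,4} --p--> {0,1,2,3,4}  [seen]
{1,2,3,4} --q--> {0,1,2,3,4}  [seen]
{0,1,2,3,4} --p--> {0,1,2,3,4}  [seen]
{0,1,2,3,4} --q--> {0,1,2,3,4}  [seen]
Reachable DFA states: {0}, {2,3}, {2,4}, {0,1,3,4}, {0,2,3,4}, {0,1,2,3}, {1,2,3,4}, {0,1,2,3,4}.

8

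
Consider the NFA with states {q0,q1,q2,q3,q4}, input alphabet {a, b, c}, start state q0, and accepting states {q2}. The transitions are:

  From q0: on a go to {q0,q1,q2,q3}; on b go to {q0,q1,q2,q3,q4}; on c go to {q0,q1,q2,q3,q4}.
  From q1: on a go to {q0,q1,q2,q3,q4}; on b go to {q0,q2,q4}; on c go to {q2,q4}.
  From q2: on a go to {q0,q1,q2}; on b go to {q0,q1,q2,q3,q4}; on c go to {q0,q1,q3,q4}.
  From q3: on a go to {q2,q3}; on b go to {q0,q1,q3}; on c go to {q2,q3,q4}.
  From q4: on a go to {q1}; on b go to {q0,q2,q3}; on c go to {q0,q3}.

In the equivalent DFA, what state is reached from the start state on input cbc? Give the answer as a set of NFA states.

Start: {q0}.
δ(q0,c) = {q0,q1,q2,q3,q4}.
Union: {q0,q1,q2,q3,q4}.
After c: {q0,q1,q2,q3,q4}.
δ(q0,b) = {q0,q1,q2,q3,q4}; δ(q1,b) = {q0,q2,q4}; δ(q2,b) = {q0,q1,q2,q3,q4}; δ(q3,b) = {q0,q1,q3}; δ(q4,b) = {q0,q2,q3}.
Union: {q0,q1,q2,q3,q4}.
After b: {q0,q1,q2,q3,q4}.
δ(q0,c) = {q0,q1,q2,q3,q4}; δ(q1,c) = {q2,q4}; δ(q2,c) = {q0,q1,q3,q4}; δ(q3,c) = {q2,q3,q4}; δ(q4,c) = {q0,q3}.
Union: {q0,q1,q2,q3,q4}.
After c: {q0,q1,q2,q3,q4}.

{q0,q1,q2,q3,q4}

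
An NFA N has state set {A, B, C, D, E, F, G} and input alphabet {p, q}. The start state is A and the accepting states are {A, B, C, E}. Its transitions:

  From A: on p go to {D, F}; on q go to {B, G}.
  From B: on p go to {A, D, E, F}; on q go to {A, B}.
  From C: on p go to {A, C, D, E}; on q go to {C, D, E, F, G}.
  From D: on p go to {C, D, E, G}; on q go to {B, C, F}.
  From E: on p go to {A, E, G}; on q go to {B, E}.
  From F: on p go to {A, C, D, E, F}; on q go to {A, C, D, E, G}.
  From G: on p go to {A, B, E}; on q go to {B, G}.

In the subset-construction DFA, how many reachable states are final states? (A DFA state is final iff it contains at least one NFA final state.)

6

Start state of the DFA: {A}.
{A} --p--> {D, F}  [new]
{A} --q--> {B, G}  [new]
{D, F} --p--> {A, C, D, E, F, G}  [new]
{D, F} --q--> {A, B, C, D, E, F, G}  [new]
{B, G} --p--> {A, B, D, E, F}  [new]
{B, G} --q--> {A, B, G}  [new]
{A, C, D, E, F, G} --p--> {A, B, C, D, E, F, G}  [seen]
{A, C, D, E, F, G} --q--> {A, B, C, D, E, F, G}  [seen]
{A, B, C, D, E, F, G} --p--> {A, B, C, D, E, F, G}  [seen]
{A, B, C, D, E, F, G} --q--> {A, B, C, D, E, F, G}  [seen]
{A, B, D, E, F} --p--> {A, C, D, E, F, G}  [seen]
{A, B, D, E, F} --q--> {A, B, C, D, E, F, G}  [seen]
{A, B, G} --p--> {A, B, D, E, F}  [seen]
{A, B, G} --q--> {A, B, G}  [seen]
Reachable DFA states: {A}, {D, F}, {B, G}, {A, C, D, E, F, G}, {A, B, C, D, E, F, G}, {A, B, D, E, F}, {A, B, G}.
Accepting DFA states (contain an NFA accepting state): {A}, {B, G}, {A, C, D, E, F, G}, {A, B, C, D, E, F, G}, {A, B, D, E, F}, {A, B, G}.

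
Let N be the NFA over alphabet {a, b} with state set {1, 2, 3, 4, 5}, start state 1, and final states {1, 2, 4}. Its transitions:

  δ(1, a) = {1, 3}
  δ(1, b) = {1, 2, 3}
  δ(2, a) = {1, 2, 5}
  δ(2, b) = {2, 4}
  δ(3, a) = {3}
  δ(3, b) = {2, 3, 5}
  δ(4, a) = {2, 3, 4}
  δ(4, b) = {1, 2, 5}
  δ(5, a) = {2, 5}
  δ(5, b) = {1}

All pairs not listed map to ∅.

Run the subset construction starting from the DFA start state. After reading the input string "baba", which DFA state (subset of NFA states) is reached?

{1, 2, 3, 4, 5}

Start: {1}.
δ(1,b) = {1, 2, 3}.
Union: {1, 2, 3}.
After b: {1, 2, 3}.
δ(1,a) = {1, 3}; δ(2,a) = {1, 2, 5}; δ(3,a) = {3}.
Union: {1, 2, 3, 5}.
After a: {1, 2, 3, 5}.
δ(1,b) = {1, 2, 3}; δ(2,b) = {2, 4}; δ(3,b) = {2, 3, 5}; δ(5,b) = {1}.
Union: {1, 2, 3, 4, 5}.
After b: {1, 2, 3, 4, 5}.
δ(1,a) = {1, 3}; δ(2,a) = {1, 2, 5}; δ(3,a) = {3}; δ(4,a) = {2, 3, 4}; δ(5,a) = {2, 5}.
Union: {1, 2, 3, 4, 5}.
After a: {1, 2, 3, 4, 5}.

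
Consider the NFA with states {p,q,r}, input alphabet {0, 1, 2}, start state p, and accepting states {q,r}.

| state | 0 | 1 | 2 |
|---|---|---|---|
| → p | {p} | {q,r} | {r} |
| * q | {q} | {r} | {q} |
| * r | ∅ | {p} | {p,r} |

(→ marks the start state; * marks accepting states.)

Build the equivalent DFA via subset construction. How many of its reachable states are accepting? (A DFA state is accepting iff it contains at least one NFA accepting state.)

6

Start state of the DFA: {p}.
{p} --0--> {p}  [seen]
{p} --1--> {q,r}  [new]
{p} --2--> {r}  [new]
{q,r} --0--> {q}  [new]
{q,r} --1--> {p,r}  [new]
{q,r} --2--> {p,q,r}  [new]
{r} --0--> ∅  [new]
{r} --1--> {p}  [seen]
{r} --2--> {p,r}  [seen]
{q} --0--> {q}  [seen]
{q} --1--> {r}  [seen]
{q} --2--> {q}  [seen]
{p,r} --0--> {p}  [seen]
{p,r} --1--> {p,q,r}  [seen]
{p,r} --2--> {p,r}  [seen]
{p,q,r} --0--> {p,q}  [new]
{p,q,r} --1--> {p,q,r}  [seen]
{p,q,r} --2--> {p,q,r}  [seen]
∅ --0--> ∅  [seen]
∅ --1--> ∅  [seen]
∅ --2--> ∅  [seen]
{p,q} --0--> {p,q}  [seen]
{p,q} --1--> {q,r}  [seen]
{p,q} --2--> {q,r}  [seen]
Reachable DFA states: {p}, {q,r}, {r}, {q}, {p,r}, {p,q,r}, ∅, {p,q}.
Accepting DFA states (contain an NFA accepting state): {q,r}, {r}, {q}, {p,r}, {p,q,r}, {p,q}.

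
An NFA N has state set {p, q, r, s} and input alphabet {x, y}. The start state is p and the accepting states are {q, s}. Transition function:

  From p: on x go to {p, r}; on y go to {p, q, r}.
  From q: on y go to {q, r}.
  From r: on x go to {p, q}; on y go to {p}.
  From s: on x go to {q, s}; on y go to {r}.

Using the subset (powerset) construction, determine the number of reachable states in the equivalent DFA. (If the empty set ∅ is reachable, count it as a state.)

3

Start state of the DFA: {p}.
{p} --x--> {p, r}  [new]
{p} --y--> {p, q, r}  [new]
{p, r} --x--> {p, q, r}  [seen]
{p, r} --y--> {p, q, r}  [seen]
{p, q, r} --x--> {p, q, r}  [seen]
{p, q, r} --y--> {p, q, r}  [seen]
Reachable DFA states: {p}, {p, r}, {p, q, r}.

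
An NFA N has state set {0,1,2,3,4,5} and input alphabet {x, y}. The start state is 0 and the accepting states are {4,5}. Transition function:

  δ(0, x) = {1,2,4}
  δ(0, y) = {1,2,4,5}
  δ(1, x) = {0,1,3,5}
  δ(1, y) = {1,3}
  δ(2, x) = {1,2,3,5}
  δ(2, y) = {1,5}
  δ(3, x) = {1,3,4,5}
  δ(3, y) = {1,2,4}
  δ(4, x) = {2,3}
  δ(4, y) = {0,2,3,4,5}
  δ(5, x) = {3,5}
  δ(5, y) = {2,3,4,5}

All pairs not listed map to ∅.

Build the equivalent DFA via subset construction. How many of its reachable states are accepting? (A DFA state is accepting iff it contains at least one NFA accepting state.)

Start state of the DFA: {0}.
{0} --x--> {1,2,4}  [new]
{0} --y--> {1,2,4,5}  [new]
{1,2,4} --x--> {0,1,2,3,5}  [new]
{1,2,4} --y--> {0,1,2,3,4,5}  [new]
{1,2,4,5} --x--> {0,1,2,3,5}  [seen]
{1,2,4,5} --y--> {0,1,2,3,4,5}  [seen]
{0,1,2,3,5} --x--> {0,1,2,3,4,5}  [seen]
{0,1,2,3,5} --y--> {1,2,3,4,5}  [new]
{0,1,2,3,4,5} --x--> {0,1,2,3,4,5}  [seen]
{0,1,2,3,4,5} --y--> {0,1,2,3,4,5}  [seen]
{1,2,3,4,5} --x--> {0,1,2,3,4,5}  [seen]
{1,2,3,4,5} --y--> {0,1,2,3,4,5}  [seen]
Reachable DFA states: {0}, {1,2,4}, {1,2,4,5}, {0,1,2,3,5}, {0,1,2,3,4,5}, {1,2,3,4,5}.
Accepting DFA states (contain an NFA accepting state): {1,2,4}, {1,2,4,5}, {0,1,2,3,5}, {0,1,2,3,4,5}, {1,2,3,4,5}.

5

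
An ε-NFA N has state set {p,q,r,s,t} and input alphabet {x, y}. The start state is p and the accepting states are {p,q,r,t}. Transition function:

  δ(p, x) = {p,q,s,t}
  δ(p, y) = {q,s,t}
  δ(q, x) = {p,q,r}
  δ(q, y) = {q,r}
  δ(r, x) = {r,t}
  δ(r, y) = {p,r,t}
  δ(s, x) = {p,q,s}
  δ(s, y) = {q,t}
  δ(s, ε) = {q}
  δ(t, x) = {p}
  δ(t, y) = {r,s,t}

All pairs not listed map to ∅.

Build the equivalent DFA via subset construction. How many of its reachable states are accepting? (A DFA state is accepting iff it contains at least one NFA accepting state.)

6

Start state of the DFA: {p} (ε-closure of the NFA start).
{p} --x--> {p,q,s,t}  [new]
{p} --y--> {q,s,t}  [new]
{p,q,s,t} --x--> {p,q,r,s,t}  [new]
{p,q,s,t} --y--> {q,r,s,t}  [new]
{q,s,t} --x--> {p,q,r,s}  [new]
{q,s,t} --y--> {q,r,s,t}  [seen]
{p,q,r,s,t} --x--> {p,q,r,s,t}  [seen]
{p,q,r,s,t} --y--> {p,q,r,s,t}  [seen]
{q,r,s,t} --x--> {p,q,r,s,t}  [seen]
{q,r,s,t} --y--> {p,q,r,s,t}  [seen]
{p,q,r,s} --x--> {p,q,r,s,t}  [seen]
{p,q,r,s} --y--> {p,q,r,s,t}  [seen]
Reachable DFA states: {p}, {p,q,s,t}, {q,s,t}, {p,q,r,s,t}, {q,r,s,t}, {p,q,r,s}.
Accepting DFA states (contain an NFA accepting state): {p}, {p,q,s,t}, {q,s,t}, {p,q,r,s,t}, {q,r,s,t}, {p,q,r,s}.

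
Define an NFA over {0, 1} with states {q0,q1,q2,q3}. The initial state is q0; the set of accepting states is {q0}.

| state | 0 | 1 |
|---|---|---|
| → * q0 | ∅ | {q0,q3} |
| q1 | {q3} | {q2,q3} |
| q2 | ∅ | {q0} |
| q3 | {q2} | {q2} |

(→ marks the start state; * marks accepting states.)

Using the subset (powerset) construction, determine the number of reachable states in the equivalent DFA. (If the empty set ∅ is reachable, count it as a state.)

5

Start state of the DFA: {q0}.
{q0} --0--> ∅  [new]
{q0} --1--> {q0,q3}  [new]
∅ --0--> ∅  [seen]
∅ --1--> ∅  [seen]
{q0,q3} --0--> {q2}  [new]
{q0,q3} --1--> {q0,q2,q3}  [new]
{q2} --0--> ∅  [seen]
{q2} --1--> {q0}  [seen]
{q0,q2,q3} --0--> {q2}  [seen]
{q0,q2,q3} --1--> {q0,q2,q3}  [seen]
Reachable DFA states: {q0}, ∅, {q0,q3}, {q2}, {q0,q2,q3}.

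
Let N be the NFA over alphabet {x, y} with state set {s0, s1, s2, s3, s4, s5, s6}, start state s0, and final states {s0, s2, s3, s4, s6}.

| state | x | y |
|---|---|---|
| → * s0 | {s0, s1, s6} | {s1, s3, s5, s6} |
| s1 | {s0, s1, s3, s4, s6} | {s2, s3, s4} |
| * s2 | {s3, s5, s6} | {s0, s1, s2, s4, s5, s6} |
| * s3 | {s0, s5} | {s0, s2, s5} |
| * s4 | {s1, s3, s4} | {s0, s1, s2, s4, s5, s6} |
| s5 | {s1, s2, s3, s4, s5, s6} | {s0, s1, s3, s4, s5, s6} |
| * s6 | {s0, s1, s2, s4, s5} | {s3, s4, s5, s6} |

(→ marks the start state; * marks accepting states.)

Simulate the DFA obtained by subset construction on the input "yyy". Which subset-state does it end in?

{s0, s1, s2, s3, s4, s5, s6}

Start: {s0}.
δ(s0,y) = {s1, s3, s5, s6}.
Union: {s1, s3, s5, s6}.
After y: {s1, s3, s5, s6}.
δ(s1,y) = {s2, s3, s4}; δ(s3,y) = {s0, s2, s5}; δ(s5,y) = {s0, s1, s3, s4, s5, s6}; δ(s6,y) = {s3, s4, s5, s6}.
Union: {s0, s1, s2, s3, s4, s5, s6}.
After y: {s0, s1, s2, s3, s4, s5, s6}.
δ(s0,y) = {s1, s3, s5, s6}; δ(s1,y) = {s2, s3, s4}; δ(s2,y) = {s0, s1, s2, s4, s5, s6}; δ(s3,y) = {s0, s2, s5}; δ(s4,y) = {s0, s1, s2, s4, s5, s6}; δ(s5,y) = {s0, s1, s3, s4, s5, s6}; δ(s6,y) = {s3, s4, s5, s6}.
Union: {s0, s1, s2, s3, s4, s5, s6}.
After y: {s0, s1, s2, s3, s4, s5, s6}.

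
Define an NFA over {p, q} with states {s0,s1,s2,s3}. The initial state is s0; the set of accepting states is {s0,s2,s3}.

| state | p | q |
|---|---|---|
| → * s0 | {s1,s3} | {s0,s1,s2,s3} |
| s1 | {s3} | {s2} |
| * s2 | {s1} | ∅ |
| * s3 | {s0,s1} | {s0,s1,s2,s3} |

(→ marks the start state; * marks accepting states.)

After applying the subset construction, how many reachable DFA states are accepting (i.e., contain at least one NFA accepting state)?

Start state of the DFA: {s0}.
{s0} --p--> {s1,s3}  [new]
{s0} --q--> {s0,s1,s2,s3}  [new]
{s1,s3} --p--> {s0,s1,s3}  [new]
{s1,s3} --q--> {s0,s1,s2,s3}  [seen]
{s0,s1,s2,s3} --p--> {s0,s1,s3}  [seen]
{s0,s1,s2,s3} --q--> {s0,s1,s2,s3}  [seen]
{s0,s1,s3} --p--> {s0,s1,s3}  [seen]
{s0,s1,s3} --q--> {s0,s1,s2,s3}  [seen]
Reachable DFA states: {s0}, {s1,s3}, {s0,s1,s2,s3}, {s0,s1,s3}.
Accepting DFA states (contain an NFA accepting state): {s0}, {s1,s3}, {s0,s1,s2,s3}, {s0,s1,s3}.

4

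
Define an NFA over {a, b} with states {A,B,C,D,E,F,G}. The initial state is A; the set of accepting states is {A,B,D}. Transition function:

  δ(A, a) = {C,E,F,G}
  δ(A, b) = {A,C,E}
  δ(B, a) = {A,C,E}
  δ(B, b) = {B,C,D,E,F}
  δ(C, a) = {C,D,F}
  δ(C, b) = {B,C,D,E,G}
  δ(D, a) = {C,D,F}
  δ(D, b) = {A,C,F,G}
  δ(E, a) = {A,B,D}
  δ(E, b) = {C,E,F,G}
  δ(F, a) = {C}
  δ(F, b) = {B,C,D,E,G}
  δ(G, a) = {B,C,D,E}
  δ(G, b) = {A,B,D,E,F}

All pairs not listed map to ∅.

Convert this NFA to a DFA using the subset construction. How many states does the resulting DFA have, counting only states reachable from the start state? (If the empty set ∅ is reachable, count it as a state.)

5

Start state of the DFA: {A}.
{A} --a--> {C,E,F,G}  [new]
{A} --b--> {A,C,E}  [new]
{C,E,F,G} --a--> {A,B,C,D,E,F}  [new]
{C,E,F,G} --b--> {A,B,C,D,E,F,G}  [new]
{A,C,E} --a--> {A,B,C,D,E,F,G}  [seen]
{A,C,E} --b--> {A,B,C,D,E,F,G}  [seen]
{A,B,C,D,E,F} --a--> {A,B,C,D,E,F,G}  [seen]
{A,B,C,D,E,F} --b--> {A,B,C,D,E,F,G}  [seen]
{A,B,C,D,E,F,G} --a--> {A,B,C,D,E,F,G}  [seen]
{A,B,C,D,E,F,G} --b--> {A,B,C,D,E,F,G}  [seen]
Reachable DFA states: {A}, {C,E,F,G}, {A,C,E}, {A,B,C,D,E,F}, {A,B,C,D,E,F,G}.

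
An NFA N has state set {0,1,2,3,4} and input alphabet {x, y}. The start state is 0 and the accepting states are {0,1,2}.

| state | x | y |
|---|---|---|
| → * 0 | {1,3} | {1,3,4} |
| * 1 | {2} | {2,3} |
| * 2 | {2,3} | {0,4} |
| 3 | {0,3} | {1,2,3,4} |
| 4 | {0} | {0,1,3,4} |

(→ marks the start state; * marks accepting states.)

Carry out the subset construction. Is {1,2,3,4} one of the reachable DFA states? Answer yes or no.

Start state of the DFA: {0}.
{0} --x--> {1,3}  [new]
{0} --y--> {1,3,4}  [new]
{1,3} --x--> {0,2,3}  [new]
{1,3} --y--> {1,2,3,4}  [new]
{1,3,4} --x--> {0,2,3}  [seen]
{1,3,4} --y--> {0,1,2,3,4}  [new]
{0,2,3} --x--> {0,1,2,3}  [new]
{0,2,3} --y--> {0,1,2,3,4}  [seen]
{1,2,3,4} --x--> {0,2,3}  [seen]
{1,2,3,4} --y--> {0,1,2,3,4}  [seen]
{0,1,2,3,4} --x--> {0,1,2,3}  [seen]
{0,1,2,3,4} --y--> {0,1,2,3,4}  [seen]
{0,1,2,3} --x--> {0,1,2,3}  [seen]
{0,1,2,3} --y--> {0,1,2,3,4}  [seen]
Reachable DFA states: {0}, {1,3}, {1,3,4}, {0,2,3}, {1,2,3,4}, {0,1,2,3,4}, {0,1,2,3}.
{1,2,3,4} is among them.

yes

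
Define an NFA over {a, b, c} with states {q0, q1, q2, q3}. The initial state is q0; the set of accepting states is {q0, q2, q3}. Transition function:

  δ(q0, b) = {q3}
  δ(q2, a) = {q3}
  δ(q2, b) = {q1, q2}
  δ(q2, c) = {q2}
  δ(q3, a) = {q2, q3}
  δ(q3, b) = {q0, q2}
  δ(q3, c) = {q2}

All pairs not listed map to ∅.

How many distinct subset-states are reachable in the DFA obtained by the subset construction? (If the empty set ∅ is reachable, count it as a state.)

Start state of the DFA: {q0}.
{q0} --a--> ∅  [new]
{q0} --b--> {q3}  [new]
{q0} --c--> ∅  [seen]
∅ --a--> ∅  [seen]
∅ --b--> ∅  [seen]
∅ --c--> ∅  [seen]
{q3} --a--> {q2, q3}  [new]
{q3} --b--> {q0, q2}  [new]
{q3} --c--> {q2}  [new]
{q2, q3} --a--> {q2, q3}  [seen]
{q2, q3} --b--> {q0, q1, q2}  [new]
{q2, q3} --c--> {q2}  [seen]
{q0, q2} --a--> {q3}  [seen]
{q0, q2} --b--> {q1, q2, q3}  [new]
{q0, q2} --c--> {q2}  [seen]
{q2} --a--> {q3}  [seen]
{q2} --b--> {q1, q2}  [new]
{q2} --c--> {q2}  [seen]
{q0, q1, q2} --a--> {q3}  [seen]
{q0, q1, q2} --b--> {q1, q2, q3}  [seen]
{q0, q1, q2} --c--> {q2}  [seen]
{q1, q2, q3} --a--> {q2, q3}  [seen]
{q1, q2, q3} --b--> {q0, q1, q2}  [seen]
{q1, q2, q3} --c--> {q2}  [seen]
{q1, q2} --a--> {q3}  [seen]
{q1, q2} --b--> {q1, q2}  [seen]
{q1, q2} --c--> {q2}  [seen]
Reachable DFA states: {q0}, ∅, {q3}, {q2, q3}, {q0, q2}, {q2}, {q0, q1, q2}, {q1, q2, q3}, {q1, q2}.

9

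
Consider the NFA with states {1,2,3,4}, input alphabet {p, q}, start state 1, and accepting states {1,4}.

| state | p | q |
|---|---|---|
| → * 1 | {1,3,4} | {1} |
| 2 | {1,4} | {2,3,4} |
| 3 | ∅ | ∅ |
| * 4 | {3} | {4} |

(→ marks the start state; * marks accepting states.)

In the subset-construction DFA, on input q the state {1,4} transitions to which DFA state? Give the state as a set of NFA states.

{1,4}

δ(1,q) = {1}; δ(4,q) = {4}.
Union: {1,4}.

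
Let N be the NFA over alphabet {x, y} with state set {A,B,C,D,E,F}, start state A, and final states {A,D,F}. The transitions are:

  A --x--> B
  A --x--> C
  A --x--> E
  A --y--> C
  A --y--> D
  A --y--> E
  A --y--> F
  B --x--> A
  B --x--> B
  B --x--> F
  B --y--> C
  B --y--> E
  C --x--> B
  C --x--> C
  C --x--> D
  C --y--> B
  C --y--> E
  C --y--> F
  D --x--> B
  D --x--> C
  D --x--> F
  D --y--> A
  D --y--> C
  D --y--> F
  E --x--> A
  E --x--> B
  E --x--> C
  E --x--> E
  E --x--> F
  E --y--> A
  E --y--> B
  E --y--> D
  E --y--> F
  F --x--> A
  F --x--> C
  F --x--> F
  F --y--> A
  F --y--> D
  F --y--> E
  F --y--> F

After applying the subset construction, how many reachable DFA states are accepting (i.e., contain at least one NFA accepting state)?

Start state of the DFA: {A}.
{A} --x--> {B,C,E}  [new]
{A} --y--> {C,D,E,F}  [new]
{B,C,E} --x--> {A,B,C,D,E,F}  [new]
{B,C,E} --y--> {A,B,C,D,E,F}  [seen]
{C,D,E,F} --x--> {A,B,C,D,E,F}  [seen]
{C,D,E,F} --y--> {A,B,C,D,E,F}  [seen]
{A,B,C,D,E,F} --x--> {A,B,C,D,E,F}  [seen]
{A,B,C,D,E,F} --y--> {A,B,C,D,E,F}  [seen]
Reachable DFA states: {A}, {B,C,E}, {C,D,E,F}, {A,B,C,D,E,F}.
Accepting DFA states (contain an NFA accepting state): {A}, {C,D,E,F}, {A,B,C,D,E,F}.

3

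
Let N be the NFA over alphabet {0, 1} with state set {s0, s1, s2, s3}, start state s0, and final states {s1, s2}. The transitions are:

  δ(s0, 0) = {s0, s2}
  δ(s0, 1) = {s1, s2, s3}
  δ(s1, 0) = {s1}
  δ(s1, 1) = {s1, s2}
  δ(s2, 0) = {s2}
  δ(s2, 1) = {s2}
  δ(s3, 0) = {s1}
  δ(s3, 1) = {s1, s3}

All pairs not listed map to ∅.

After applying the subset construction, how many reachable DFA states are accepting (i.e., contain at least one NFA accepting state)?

3

Start state of the DFA: {s0}.
{s0} --0--> {s0, s2}  [new]
{s0} --1--> {s1, s2, s3}  [new]
{s0, s2} --0--> {s0, s2}  [seen]
{s0, s2} --1--> {s1, s2, s3}  [seen]
{s1, s2, s3} --0--> {s1, s2}  [new]
{s1, s2, s3} --1--> {s1, s2, s3}  [seen]
{s1, s2} --0--> {s1, s2}  [seen]
{s1, s2} --1--> {s1, s2}  [seen]
Reachable DFA states: {s0}, {s0, s2}, {s1, s2, s3}, {s1, s2}.
Accepting DFA states (contain an NFA accepting state): {s0, s2}, {s1, s2, s3}, {s1, s2}.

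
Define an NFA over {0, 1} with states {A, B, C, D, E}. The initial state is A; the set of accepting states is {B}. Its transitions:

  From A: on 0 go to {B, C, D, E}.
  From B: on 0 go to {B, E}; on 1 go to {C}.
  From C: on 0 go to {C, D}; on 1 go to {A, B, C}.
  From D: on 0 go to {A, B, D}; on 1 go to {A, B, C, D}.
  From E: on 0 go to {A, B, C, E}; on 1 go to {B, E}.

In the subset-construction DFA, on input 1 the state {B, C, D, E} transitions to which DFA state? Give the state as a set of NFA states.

{A, B, C, D, E}

δ(B,1) = {C}; δ(C,1) = {A, B, C}; δ(D,1) = {A, B, C, D}; δ(E,1) = {B, E}.
Union: {A, B, C, D, E}.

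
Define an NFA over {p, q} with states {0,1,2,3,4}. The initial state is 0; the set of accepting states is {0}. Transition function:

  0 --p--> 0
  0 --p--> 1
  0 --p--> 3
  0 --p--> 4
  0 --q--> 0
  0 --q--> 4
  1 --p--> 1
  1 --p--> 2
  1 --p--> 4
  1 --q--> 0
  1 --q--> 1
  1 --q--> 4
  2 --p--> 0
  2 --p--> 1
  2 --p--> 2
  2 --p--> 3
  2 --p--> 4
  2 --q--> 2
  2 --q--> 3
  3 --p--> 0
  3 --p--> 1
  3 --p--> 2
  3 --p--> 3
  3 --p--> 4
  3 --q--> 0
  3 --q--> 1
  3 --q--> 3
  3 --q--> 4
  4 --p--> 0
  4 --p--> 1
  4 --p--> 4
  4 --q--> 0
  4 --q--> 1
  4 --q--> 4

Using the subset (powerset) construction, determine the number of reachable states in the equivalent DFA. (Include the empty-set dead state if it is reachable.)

Start state of the DFA: {0}.
{0} --p--> {0,1,3,4}  [new]
{0} --q--> {0,4}  [new]
{0,1,3,4} --p--> {0,1,2,3,4}  [new]
{0,1,3,4} --q--> {0,1,3,4}  [seen]
{0,4} --p--> {0,1,3,4}  [seen]
{0,4} --q--> {0,1,4}  [new]
{0,1,2,3,4} --p--> {0,1,2,3,4}  [seen]
{0,1,2,3,4} --q--> {0,1,2,3,4}  [seen]
{0,1,4} --p--> {0,1,2,3,4}  [seen]
{0,1,4} --q--> {0,1,4}  [seen]
Reachable DFA states: {0}, {0,1,3,4}, {0,4}, {0,1,2,3,4}, {0,1,4}.

5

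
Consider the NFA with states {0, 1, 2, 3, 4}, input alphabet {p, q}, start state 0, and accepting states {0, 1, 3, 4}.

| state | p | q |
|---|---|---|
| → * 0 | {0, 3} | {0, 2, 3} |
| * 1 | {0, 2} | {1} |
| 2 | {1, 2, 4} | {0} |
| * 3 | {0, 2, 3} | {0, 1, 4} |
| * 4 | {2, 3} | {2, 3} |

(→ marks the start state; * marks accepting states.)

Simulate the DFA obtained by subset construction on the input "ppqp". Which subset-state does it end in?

{0, 1, 2, 3, 4}

Start: {0}.
δ(0,p) = {0, 3}.
Union: {0, 3}.
After p: {0, 3}.
δ(0,p) = {0, 3}; δ(3,p) = {0, 2, 3}.
Union: {0, 2, 3}.
After p: {0, 2, 3}.
δ(0,q) = {0, 2, 3}; δ(2,q) = {0}; δ(3,q) = {0, 1, 4}.
Union: {0, 1, 2, 3, 4}.
After q: {0, 1, 2, 3, 4}.
δ(0,p) = {0, 3}; δ(1,p) = {0, 2}; δ(2,p) = {1, 2, 4}; δ(3,p) = {0, 2, 3}; δ(4,p) = {2, 3}.
Union: {0, 1, 2, 3, 4}.
After p: {0, 1, 2, 3, 4}.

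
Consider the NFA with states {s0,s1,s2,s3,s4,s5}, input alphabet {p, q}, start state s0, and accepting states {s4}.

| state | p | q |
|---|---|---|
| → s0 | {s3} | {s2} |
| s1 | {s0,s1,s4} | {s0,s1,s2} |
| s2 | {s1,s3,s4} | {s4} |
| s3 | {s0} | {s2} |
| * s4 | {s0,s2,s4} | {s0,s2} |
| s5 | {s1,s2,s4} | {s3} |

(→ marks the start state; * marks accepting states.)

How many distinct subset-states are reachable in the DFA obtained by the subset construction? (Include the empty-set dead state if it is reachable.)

12

Start state of the DFA: {s0}.
{s0} --p--> {s3}  [new]
{s0} --q--> {s2}  [new]
{s3} --p--> {s0}  [seen]
{s3} --q--> {s2}  [seen]
{s2} --p--> {s1,s3,s4}  [new]
{s2} --q--> {s4}  [new]
{s1,s3,s4} --p--> {s0,s1,s2,s4}  [new]
{s1,s3,s4} --q--> {s0,s1,s2}  [new]
{s4} --p--> {s0,s2,s4}  [new]
{s4} --q--> {s0,s2}  [new]
{s0,s1,s2,s4} --p--> {s0,s1,s2,s3,s4}  [new]
{s0,s1,s2,s4} --q--> {s0,s1,s2,s4}  [seen]
{s0,s1,s2} --p--> {s0,s1,s3,s4}  [new]
{s0,s1,s2} --q--> {s0,s1,s2,s4}  [seen]
{s0,s2,s4} --p--> {s0,s1,s2,s3,s4}  [seen]
{s0,s2,s4} --q--> {s0,s2,s4}  [seen]
{s0,s2} --p--> {s1,s3,s4}  [seen]
{s0,s2} --q--> {s2,s4}  [new]
{s0,s1,s2,s3,s4} --p--> {s0,s1,s2,s3,s4}  [seen]
{s0,s1,s2,s3,s4} --q--> {s0,s1,s2,s4}  [seen]
{s0,s1,s3,s4} --p--> {s0,s1,s2,s3,s4}  [seen]
{s0,s1,s3,s4} --q--> {s0,s1,s2}  [seen]
{s2,s4} --p--> {s0,s1,s2,s3,s4}  [seen]
{s2,s4} --q--> {s0,s2,s4}  [seen]
Reachable DFA states: {s0}, {s3}, {s2}, {s1,s3,s4}, {s4}, {s0,s1,s2,s4}, {s0,s1,s2}, {s0,s2,s4}, {s0,s2}, {s0,s1,s2,s3,s4}, {s0,s1,s3,s4}, {s2,s4}.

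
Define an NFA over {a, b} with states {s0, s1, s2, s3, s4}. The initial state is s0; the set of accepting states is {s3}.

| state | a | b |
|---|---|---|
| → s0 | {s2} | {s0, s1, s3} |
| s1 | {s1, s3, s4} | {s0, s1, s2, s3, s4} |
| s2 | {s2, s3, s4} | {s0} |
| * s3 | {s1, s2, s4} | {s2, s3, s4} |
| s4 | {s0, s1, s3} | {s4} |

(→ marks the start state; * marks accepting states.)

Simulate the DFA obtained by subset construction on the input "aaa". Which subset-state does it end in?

{s0, s1, s2, s3, s4}

Start: {s0}.
δ(s0,a) = {s2}.
Union: {s2}.
After a: {s2}.
δ(s2,a) = {s2, s3, s4}.
Union: {s2, s3, s4}.
After a: {s2, s3, s4}.
δ(s2,a) = {s2, s3, s4}; δ(s3,a) = {s1, s2, s4}; δ(s4,a) = {s0, s1, s3}.
Union: {s0, s1, s2, s3, s4}.
After a: {s0, s1, s2, s3, s4}.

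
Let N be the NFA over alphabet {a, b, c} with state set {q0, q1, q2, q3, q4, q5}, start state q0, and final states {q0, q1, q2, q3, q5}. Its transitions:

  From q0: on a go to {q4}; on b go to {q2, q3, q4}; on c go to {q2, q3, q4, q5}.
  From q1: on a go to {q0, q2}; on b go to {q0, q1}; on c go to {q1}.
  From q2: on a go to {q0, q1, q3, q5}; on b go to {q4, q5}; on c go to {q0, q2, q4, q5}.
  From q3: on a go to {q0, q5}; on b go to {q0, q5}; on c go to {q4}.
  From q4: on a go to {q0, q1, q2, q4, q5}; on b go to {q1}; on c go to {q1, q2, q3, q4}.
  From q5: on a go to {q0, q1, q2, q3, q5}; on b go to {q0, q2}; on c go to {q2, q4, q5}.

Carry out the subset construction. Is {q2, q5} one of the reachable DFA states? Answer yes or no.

Start state of the DFA: {q0}.
{q0} --a--> {q4}  [new]
{q0} --b--> {q2, q3, q4}  [new]
{q0} --c--> {q2, q3, q4, q5}  [new]
{q4} --a--> {q0, q1, q2, q4, q5}  [new]
{q4} --b--> {q1}  [new]
{q4} --c--> {q1, q2, q3, q4}  [new]
{q2, q3, q4} --a--> {q0, q1, q2, q3, q4, q5}  [new]
{q2, q3, q4} --b--> {q0, q1, q4, q5}  [new]
{q2, q3, q4} --c--> {q0, q1, q2, q3, q4, q5}  [seen]
{q2, q3, q4, q5} --a--> {q0, q1, q2, q3, q4, q5}  [seen]
{q2, q3, q4, q5} --b--> {q0, q1, q2, q4, q5}  [seen]
{q2, q3, q4, q5} --c--> {q0, q1, q2, q3, q4, q5}  [seen]
{q0, q1, q2, q4, q5} --a--> {q0, q1, q2, q3, q4, q5}  [seen]
{q0, q1, q2, q4, q5} --b--> {q0, q1, q2, q3, q4, q5}  [seen]
{q0, q1, q2, q4, q5} --c--> {q0, q1, q2, q3, q4, q5}  [seen]
{q1} --a--> {q0, q2}  [new]
{q1} --b--> {q0, q1}  [new]
{q1} --c--> {q1}  [seen]
{q1, q2, q3, q4} --a--> {q0, q1, q2, q3, q4, q5}  [seen]
{q1, q2, q3, q4} --b--> {q0, q1, q4, q5}  [seen]
{q1, q2, q3, q4} --c--> {q0, q1, q2, q3, q4, q5}  [seen]
{q0, q1, q2, q3, q4, q5} --a--> {q0, q1, q2, q3, q4, q5}  [seen]
{q0, q1, q2, q3, q4, q5} --b--> {q0, q1, q2, q3, q4, q5}  [seen]
{q0, q1, q2, q3, q4, q5} --c--> {q0, q1, q2, q3, q4, q5}  [seen]
{q0, q1, q4, q5} --a--> {q0, q1, q2, q3, q4, q5}  [seen]
{q0, q1, q4, q5} --b--> {q0, q1, q2, q3, q4}  [new]
{q0, q1, q4, q5} --c--> {q1, q2, q3, q4, q5}  [new]
{q0, q2} --a--> {q0, q1, q3, q4, q5}  [new]
{q0, q2} --b--> {q2, q3, q4, q5}  [seen]
{q0, q2} --c--> {q0, q2, q3, q4, q5}  [new]
{q0, q1} --a--> {q0, q2, q4}  [new]
{q0, q1} --b--> {q0, q1, q2, q3, q4}  [seen]
{q0, q1} --c--> {q1, q2, q3, q4, q5}  [seen]
{q0, q1, q2, q3, q4} --a--> {q0, q1, q2, q3, q4, q5}  [seen]
{q0, q1, q2, q3, q4} --b--> {q0, q1, q2, q3, q4, q5}  [seen]
{q0, q1, q2, q3, q4} --c--> {q0, q1, q2, q3, q4, q5}  [seen]
{q1, q2, q3, q4, q5} --a--> {q0, q1, q2, q3, q4, q5}  [seen]
{q1, q2, q3, q4, q5} --b--> {q0, q1, q2, q4, q5}  [seen]
{q1, q2, q3, q4, q5} --c--> {q0, q1, q2, q3, q4, q5}  [seen]
{q0, q1, q3, q4, q5} --a--> {q0, q1, q2, q3, q4, q5}  [seen]
{q0, q1, q3, q4, q5} --b--> {q0, q1, q2, q3, q4, q5}  [seen]
{q0, q1, q3, q4, q5} --c--> {q1, q2, q3, q4, q5}  [seen]
{q0, q2, q3, q4, q5} --a--> {q0, q1, q2, q3, q4, q5}  [seen]
{q0, q2, q3, q4, q5} --b--> {q0, q1, q2, q3, q4, q5}  [seen]
{q0, q2, q3, q4, q5} --c--> {q0, q1, q2, q3, q4, q5}  [seen]
{q0, q2, q4} --a--> {q0, q1, q2, q3, q4, q5}  [seen]
{q0, q2, q4} --b--> {q1, q2, q3, q4, q5}  [seen]
{q0, q2, q4} --c--> {q0, q1, q2, q3, q4, q5}  [seen]
Reachable DFA states: {q0}, {q4}, {q2, q3, q4}, {q2, q3, q4, q5}, {q0, q1, q2, q4, q5}, {q1}, {q1, q2, q3, q4}, {q0, q1, q2, q3, q4, q5}, {q0, q1, q4, q5}, {q0, q2}, {q0, q1}, {q0, q1, q2, q3, q4}, {q1, q2, q3, q4, q5}, {q0, q1, q3, q4, q5}, {q0, q2, q3, q4, q5}, {q0, q2, q4}.
{q2, q5} is not among them.

no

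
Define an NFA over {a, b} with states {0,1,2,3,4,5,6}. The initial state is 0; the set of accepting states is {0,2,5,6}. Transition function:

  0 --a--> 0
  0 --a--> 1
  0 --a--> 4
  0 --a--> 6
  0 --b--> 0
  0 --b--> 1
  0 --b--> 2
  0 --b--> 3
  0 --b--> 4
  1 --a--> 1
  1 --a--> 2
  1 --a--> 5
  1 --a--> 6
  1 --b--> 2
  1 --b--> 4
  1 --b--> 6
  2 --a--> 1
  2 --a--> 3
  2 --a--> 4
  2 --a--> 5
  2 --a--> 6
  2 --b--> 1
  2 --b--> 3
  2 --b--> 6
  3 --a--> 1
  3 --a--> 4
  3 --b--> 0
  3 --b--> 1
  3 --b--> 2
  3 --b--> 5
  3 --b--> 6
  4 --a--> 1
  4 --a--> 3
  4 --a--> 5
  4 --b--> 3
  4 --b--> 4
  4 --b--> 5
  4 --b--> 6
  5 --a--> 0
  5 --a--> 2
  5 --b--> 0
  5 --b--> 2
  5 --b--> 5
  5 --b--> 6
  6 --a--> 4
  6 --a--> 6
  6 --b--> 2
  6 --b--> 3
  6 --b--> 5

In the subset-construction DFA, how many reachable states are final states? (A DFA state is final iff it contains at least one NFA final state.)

4

Start state of the DFA: {0}.
{0} --a--> {0,1,4,6}  [new]
{0} --b--> {0,1,2,3,4}  [new]
{0,1,4,6} --a--> {0,1,2,3,4,5,6}  [new]
{0,1,4,6} --b--> {0,1,2,3,4,5,6}  [seen]
{0,1,2,3,4} --a--> {0,1,2,3,4,5,6}  [seen]
{0,1,2,3,4} --b--> {0,1,2,3,4,5,6}  [seen]
{0,1,2,3,4,5,6} --a--> {0,1,2,3,4,5,6}  [seen]
{0,1,2,3,4,5,6} --b--> {0,1,2,3,4,5,6}  [seen]
Reachable DFA states: {0}, {0,1,4,6}, {0,1,2,3,4}, {0,1,2,3,4,5,6}.
Accepting DFA states (contain an NFA accepting state): {0}, {0,1,4,6}, {0,1,2,3,4}, {0,1,2,3,4,5,6}.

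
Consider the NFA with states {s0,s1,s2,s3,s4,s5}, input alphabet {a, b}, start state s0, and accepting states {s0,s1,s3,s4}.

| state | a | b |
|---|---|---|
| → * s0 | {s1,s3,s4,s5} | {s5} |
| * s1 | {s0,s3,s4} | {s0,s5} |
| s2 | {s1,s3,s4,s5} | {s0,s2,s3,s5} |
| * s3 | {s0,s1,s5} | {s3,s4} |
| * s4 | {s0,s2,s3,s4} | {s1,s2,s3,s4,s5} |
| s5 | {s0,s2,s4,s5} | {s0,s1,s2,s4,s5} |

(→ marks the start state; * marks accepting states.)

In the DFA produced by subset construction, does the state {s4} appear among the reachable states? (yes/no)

no

Start state of the DFA: {s0}.
{s0} --a--> {s1,s3,s4,s5}  [new]
{s0} --b--> {s5}  [new]
{s1,s3,s4,s5} --a--> {s0,s1,s2,s3,s4,s5}  [new]
{s1,s3,s4,s5} --b--> {s0,s1,s2,s3,s4,s5}  [seen]
{s5} --a--> {s0,s2,s4,s5}  [new]
{s5} --b--> {s0,s1,s2,s4,s5}  [new]
{s0,s1,s2,s3,s4,s5} --a--> {s0,s1,s2,s3,s4,s5}  [seen]
{s0,s1,s2,s3,s4,s5} --b--> {s0,s1,s2,s3,s4,s5}  [seen]
{s0,s2,s4,s5} --a--> {s0,s1,s2,s3,s4,s5}  [seen]
{s0,s2,s4,s5} --b--> {s0,s1,s2,s3,s4,s5}  [seen]
{s0,s1,s2,s4,s5} --a--> {s0,s1,s2,s3,s4,s5}  [seen]
{s0,s1,s2,s4,s5} --b--> {s0,s1,s2,s3,s4,s5}  [seen]
Reachable DFA states: {s0}, {s1,s3,s4,s5}, {s5}, {s0,s1,s2,s3,s4,s5}, {s0,s2,s4,s5}, {s0,s1,s2,s4,s5}.
{s4} is not among them.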